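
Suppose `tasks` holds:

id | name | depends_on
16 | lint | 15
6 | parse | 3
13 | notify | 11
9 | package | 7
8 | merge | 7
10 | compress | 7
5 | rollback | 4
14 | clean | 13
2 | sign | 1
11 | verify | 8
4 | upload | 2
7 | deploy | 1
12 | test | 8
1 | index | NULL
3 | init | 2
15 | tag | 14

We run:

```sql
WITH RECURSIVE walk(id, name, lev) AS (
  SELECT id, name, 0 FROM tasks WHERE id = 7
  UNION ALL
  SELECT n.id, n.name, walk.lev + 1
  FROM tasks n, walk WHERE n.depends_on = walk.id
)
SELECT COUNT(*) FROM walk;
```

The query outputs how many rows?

10

Base: id=7 (deploy) at lev 0.
Iteration 1: rows with depends_on in {7} -> merge (id 8, lev 1), package (id 9, lev 1), compress (id 10, lev 1).
Iteration 2: rows with depends_on in {8,9,10} -> verify (id 11, lev 2), test (id 12, lev 2).
Iteration 3: rows with depends_on in {11,12} -> notify (id 13, lev 3).
Iteration 4: rows with depends_on in {13} -> clean (id 14, lev 4).
Iteration 5: rows with depends_on in {14} -> tag (id 15, lev 5).
Iteration 6: rows with depends_on in {15} -> lint (id 16, lev 6).
Iteration 7: no rows with depends_on in {16}; recursion stops.
Total rows emitted: 10.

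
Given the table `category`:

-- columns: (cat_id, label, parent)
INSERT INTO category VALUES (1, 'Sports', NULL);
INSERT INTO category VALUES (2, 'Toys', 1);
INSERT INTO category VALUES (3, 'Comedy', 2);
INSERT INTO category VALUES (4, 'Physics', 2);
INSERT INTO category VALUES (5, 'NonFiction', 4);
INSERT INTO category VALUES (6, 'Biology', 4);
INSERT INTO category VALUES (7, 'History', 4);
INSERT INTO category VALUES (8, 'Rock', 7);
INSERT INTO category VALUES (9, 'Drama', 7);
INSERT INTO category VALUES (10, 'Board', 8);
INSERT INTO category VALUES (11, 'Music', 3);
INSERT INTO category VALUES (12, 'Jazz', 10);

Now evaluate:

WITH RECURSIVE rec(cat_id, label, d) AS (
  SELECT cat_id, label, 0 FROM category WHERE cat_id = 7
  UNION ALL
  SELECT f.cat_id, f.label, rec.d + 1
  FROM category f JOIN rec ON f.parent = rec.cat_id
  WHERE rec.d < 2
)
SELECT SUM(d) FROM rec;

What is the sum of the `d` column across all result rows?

4

Base: cat_id=7 (History) at d 0.
Iteration 1: rows with parent in {7} -> Rock (id 8, d 1), Drama (id 9, d 1).
Iteration 2: rows with parent in {8,9} -> Board (id 10, d 2).
Iteration 3: d < 2 fails for all current rows; recursion stops.
SUM(d) = 0 + 1 + 1 + 2 = 4.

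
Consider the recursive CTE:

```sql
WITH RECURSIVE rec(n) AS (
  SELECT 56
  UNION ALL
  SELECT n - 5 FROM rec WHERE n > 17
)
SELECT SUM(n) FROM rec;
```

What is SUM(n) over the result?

324

Base: n=56.
Iteration 1: 56 > 17 holds -> n = 56 - 5 = 51.
Iteration 2: 51 > 17 holds -> n = 51 - 5 = 46.
Iteration 3: 46 > 17 holds -> n = 46 - 5 = 41.
Iteration 4: 41 > 17 holds -> n = 41 - 5 = 36.
Iteration 5: 36 > 17 holds -> n = 36 - 5 = 31.
Iteration 6: 31 > 17 holds -> n = 31 - 5 = 26.
Iteration 7: 26 > 17 holds -> n = 26 - 5 = 21.
Iteration 8: 21 > 17 holds -> n = 21 - 5 = 16.
Iteration 9: 16 > 17 fails; recursion stops.
SUM(n) = 56 + 51 + 46 + 41 + 36 + 31 + 26 + 21 + 16 = 324.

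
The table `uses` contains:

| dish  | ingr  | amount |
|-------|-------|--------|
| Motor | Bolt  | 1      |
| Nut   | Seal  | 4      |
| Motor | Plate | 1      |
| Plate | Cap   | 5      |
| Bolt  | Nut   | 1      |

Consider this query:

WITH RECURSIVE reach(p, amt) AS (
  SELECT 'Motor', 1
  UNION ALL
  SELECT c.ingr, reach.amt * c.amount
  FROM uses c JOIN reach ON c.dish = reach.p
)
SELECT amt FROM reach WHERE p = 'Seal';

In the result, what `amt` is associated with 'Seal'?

4

Base: (Motor, amt=1).
Iteration 1: components of {Motor} -> Bolt = 1*1 = 1, Plate = 1*1 = 1.
Iteration 2: components of {Bolt,Plate} -> Cap = 1*5 = 5, Nut = 1*1 = 1.
Iteration 3: components of {Cap,Nut} -> Seal = 1*4 = 4.
Iteration 4: no further components; recursion stops.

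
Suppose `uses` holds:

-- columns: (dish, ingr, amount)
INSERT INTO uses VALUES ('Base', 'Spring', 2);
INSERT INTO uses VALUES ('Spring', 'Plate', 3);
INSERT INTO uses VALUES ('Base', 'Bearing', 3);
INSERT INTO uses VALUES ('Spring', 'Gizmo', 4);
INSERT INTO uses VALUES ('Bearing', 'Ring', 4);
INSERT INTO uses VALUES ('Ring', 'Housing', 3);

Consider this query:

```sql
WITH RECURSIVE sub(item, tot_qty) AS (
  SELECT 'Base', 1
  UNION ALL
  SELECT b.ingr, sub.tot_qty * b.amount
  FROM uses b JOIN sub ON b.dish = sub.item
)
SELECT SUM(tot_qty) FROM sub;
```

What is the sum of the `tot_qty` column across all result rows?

68

Base: (Base, tot_qty=1).
Iteration 1: components of {Base} -> Bearing = 1*3 = 3, Spring = 1*2 = 2.
Iteration 2: components of {Bearing,Spring} -> Gizmo = 2*4 = 8, Plate = 2*3 = 6, Ring = 3*4 = 12.
Iteration 3: components of {Gizmo,Plate,Ring} -> Housing = 12*3 = 36.
Iteration 4: no further components; recursion stops.
SUM(tot_qty) = 1 + 2 + 3 + 6 + 8 + 12 + 36 = 68.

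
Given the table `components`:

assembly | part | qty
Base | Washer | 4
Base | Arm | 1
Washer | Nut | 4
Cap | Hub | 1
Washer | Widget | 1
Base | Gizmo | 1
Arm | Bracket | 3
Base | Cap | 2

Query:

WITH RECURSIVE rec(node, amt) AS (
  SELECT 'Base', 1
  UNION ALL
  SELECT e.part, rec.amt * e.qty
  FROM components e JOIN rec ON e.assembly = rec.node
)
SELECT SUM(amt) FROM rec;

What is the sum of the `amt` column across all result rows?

Base: (Base, amt=1).
Iteration 1: components of {Base} -> Arm = 1*1 = 1, Cap = 1*2 = 2, Gizmo = 1*1 = 1, Washer = 1*4 = 4.
Iteration 2: components of {Arm,Cap,Gizmo,Washer} -> Bracket = 1*3 = 3, Hub = 2*1 = 2, Nut = 4*4 = 16, Widget = 4*1 = 4.
Iteration 3: no further components; recursion stops.
SUM(amt) = 1 + 2 + 4 + 1 + 1 + 2 + 4 + 16 + 3 = 34.

34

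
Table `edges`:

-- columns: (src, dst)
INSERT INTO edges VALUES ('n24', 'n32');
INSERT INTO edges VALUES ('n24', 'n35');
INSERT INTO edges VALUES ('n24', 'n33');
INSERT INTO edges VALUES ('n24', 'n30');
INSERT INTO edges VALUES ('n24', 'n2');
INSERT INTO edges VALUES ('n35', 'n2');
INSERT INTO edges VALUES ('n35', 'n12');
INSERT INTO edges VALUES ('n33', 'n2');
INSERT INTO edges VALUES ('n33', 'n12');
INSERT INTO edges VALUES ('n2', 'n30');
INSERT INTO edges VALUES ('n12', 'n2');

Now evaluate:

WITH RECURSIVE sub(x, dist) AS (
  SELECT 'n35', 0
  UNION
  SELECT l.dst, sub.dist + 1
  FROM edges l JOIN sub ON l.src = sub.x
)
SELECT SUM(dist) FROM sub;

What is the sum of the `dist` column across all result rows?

Base: (n35, dist=0).
Iteration 1: edges from {n35} -> (n12, dist=1), (n2, dist=1).
Iteration 2: edges from {n12,n2} -> (n2, dist=2), (n30, dist=2).
Iteration 3: edges from {n2,n30} -> (n30, dist=3).
Iteration 4: no outgoing edges from {n30}; recursion stops.
SUM(dist) = 0 + 1 + 1 + 2 + 2 + 3 = 9.

9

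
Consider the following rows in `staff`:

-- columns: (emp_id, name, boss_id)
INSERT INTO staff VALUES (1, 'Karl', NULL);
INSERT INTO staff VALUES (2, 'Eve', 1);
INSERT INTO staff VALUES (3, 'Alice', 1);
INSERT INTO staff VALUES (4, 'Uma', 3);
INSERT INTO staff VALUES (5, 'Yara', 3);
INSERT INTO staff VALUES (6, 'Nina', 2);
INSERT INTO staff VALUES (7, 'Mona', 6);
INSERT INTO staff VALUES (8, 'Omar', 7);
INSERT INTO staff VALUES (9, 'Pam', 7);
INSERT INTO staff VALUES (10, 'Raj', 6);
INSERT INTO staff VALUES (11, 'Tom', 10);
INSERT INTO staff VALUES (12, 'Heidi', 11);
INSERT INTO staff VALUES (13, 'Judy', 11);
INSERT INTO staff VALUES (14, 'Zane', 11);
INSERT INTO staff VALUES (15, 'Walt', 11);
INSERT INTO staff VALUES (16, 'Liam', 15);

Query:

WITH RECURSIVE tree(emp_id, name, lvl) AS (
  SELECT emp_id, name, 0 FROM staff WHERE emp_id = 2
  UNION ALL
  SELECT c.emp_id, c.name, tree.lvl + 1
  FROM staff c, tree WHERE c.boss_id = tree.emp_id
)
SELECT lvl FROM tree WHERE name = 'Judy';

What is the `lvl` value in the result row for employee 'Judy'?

4

Base: emp_id=2 (Eve) at lvl 0.
Iteration 1: rows with boss_id in {2} -> Nina (id 6, lvl 1).
Iteration 2: rows with boss_id in {6} -> Mona (id 7, lvl 2), Raj (id 10, lvl 2).
Iteration 3: rows with boss_id in {7,10} -> Omar (id 8, lvl 3), Pam (id 9, lvl 3), Tom (id 11, lvl 3).
Iteration 4: rows with boss_id in {8,9,11} -> Heidi (id 12, lvl 4), Judy (id 13, lvl 4), Zane (id 14, lvl 4), Walt (id 15, lvl 4).
Iteration 5: rows with boss_id in {12,13,14,15} -> Liam (id 16, lvl 5).
Iteration 6: no rows with boss_id in {16}; recursion stops.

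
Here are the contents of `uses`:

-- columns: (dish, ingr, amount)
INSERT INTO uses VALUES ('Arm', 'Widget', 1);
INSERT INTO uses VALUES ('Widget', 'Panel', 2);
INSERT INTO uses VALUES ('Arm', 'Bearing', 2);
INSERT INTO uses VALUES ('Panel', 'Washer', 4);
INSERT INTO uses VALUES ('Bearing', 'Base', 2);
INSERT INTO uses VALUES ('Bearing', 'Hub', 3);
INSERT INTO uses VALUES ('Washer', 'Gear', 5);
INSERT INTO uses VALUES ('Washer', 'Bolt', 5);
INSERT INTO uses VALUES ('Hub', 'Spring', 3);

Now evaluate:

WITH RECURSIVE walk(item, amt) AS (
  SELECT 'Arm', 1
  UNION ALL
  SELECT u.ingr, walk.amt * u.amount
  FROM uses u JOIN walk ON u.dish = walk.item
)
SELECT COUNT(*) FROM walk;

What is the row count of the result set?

10

Base: (Arm, amt=1).
Iteration 1: components of {Arm} -> Bearing = 1*2 = 2, Widget = 1*1 = 1.
Iteration 2: components of {Bearing,Widget} -> Base = 2*2 = 4, Hub = 2*3 = 6, Panel = 1*2 = 2.
Iteration 3: components of {Base,Hub,Panel} -> Spring = 6*3 = 18, Washer = 2*4 = 8.
Iteration 4: components of {Spring,Washer} -> Bolt = 8*5 = 40, Gear = 8*5 = 40.
Iteration 5: no further components; recursion stops.
Total rows emitted: 10.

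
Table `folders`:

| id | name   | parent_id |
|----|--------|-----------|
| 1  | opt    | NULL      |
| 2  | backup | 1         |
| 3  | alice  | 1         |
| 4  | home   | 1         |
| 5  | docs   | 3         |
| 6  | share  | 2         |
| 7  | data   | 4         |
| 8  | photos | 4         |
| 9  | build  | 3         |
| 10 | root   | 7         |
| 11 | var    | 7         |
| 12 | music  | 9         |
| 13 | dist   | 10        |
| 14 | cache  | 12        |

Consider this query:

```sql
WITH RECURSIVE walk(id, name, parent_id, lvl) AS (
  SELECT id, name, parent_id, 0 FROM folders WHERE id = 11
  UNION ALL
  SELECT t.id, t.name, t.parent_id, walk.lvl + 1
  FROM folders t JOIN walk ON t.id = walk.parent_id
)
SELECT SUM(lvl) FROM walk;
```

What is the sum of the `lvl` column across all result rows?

6

Base: id=11 (var), parent_id=7, lvl 0.
Iteration 1: join on id=7 -> data (id 7, parent_id=4, lvl 1).
Iteration 2: join on id=4 -> home (id 4, parent_id=1, lvl 2).
Iteration 3: join on id=1 -> opt (id 1, parent_id=NULL, lvl 3).
Iteration 4: parent_id is NULL; no match; recursion stops.
SUM(lvl) = 0 + 1 + 2 + 3 = 6.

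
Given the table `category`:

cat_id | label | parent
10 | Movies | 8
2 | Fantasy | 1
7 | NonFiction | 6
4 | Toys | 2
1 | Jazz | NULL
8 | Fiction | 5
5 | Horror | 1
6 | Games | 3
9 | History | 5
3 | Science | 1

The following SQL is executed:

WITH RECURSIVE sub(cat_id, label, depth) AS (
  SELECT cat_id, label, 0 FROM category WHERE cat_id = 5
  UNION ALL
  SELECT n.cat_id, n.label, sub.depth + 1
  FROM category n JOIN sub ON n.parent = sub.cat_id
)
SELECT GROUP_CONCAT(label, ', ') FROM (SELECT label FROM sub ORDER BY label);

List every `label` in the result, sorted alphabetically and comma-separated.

Fiction, History, Horror, Movies

Base: cat_id=5 (Horror) at depth 0.
Iteration 1: rows with parent in {5} -> Fiction (id 8, depth 1), History (id 9, depth 1).
Iteration 2: rows with parent in {8,9} -> Movies (id 10, depth 2).
Iteration 3: no rows with parent in {10}; recursion stops.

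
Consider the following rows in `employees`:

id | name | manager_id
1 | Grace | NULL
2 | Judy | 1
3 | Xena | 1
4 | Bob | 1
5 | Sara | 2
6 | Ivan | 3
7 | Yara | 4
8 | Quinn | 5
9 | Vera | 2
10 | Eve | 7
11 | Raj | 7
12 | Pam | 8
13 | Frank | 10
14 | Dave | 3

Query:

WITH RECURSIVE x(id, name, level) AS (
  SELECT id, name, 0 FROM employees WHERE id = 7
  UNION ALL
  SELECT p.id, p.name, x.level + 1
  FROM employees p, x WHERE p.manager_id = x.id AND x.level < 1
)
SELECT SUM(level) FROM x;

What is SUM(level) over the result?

2

Base: id=7 (Yara) at level 0.
Iteration 1: rows with manager_id in {7} -> Eve (id 10, level 1), Raj (id 11, level 1).
Iteration 2: level < 1 fails for all current rows; recursion stops.
SUM(level) = 0 + 1 + 1 = 2.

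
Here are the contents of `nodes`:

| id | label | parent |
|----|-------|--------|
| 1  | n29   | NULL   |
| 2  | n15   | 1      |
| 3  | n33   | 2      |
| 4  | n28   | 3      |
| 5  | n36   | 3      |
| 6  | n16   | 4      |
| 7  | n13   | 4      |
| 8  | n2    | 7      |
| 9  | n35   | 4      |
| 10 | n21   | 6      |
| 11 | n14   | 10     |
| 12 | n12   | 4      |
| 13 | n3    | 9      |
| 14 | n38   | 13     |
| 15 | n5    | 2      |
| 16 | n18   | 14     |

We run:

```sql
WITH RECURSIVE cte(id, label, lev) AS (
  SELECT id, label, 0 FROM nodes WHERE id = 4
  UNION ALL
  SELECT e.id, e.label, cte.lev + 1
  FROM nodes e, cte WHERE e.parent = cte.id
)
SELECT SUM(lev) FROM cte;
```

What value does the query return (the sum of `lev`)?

Base: id=4 (n28) at lev 0.
Iteration 1: rows with parent in {4} -> n16 (id 6, lev 1), n13 (id 7, lev 1), n35 (id 9, lev 1), n12 (id 12, lev 1).
Iteration 2: rows with parent in {6,7,9,12} -> n2 (id 8, lev 2), n21 (id 10, lev 2), n3 (id 13, lev 2).
Iteration 3: rows with parent in {8,10,13} -> n14 (id 11, lev 3), n38 (id 14, lev 3).
Iteration 4: rows with parent in {11,14} -> n18 (id 16, lev 4).
Iteration 5: no rows with parent in {16}; recursion stops.
SUM(lev) = 0 + 1 + 1 + 1 + 1 + 2 + 2 + 2 + 3 + 3 + 4 = 20.

20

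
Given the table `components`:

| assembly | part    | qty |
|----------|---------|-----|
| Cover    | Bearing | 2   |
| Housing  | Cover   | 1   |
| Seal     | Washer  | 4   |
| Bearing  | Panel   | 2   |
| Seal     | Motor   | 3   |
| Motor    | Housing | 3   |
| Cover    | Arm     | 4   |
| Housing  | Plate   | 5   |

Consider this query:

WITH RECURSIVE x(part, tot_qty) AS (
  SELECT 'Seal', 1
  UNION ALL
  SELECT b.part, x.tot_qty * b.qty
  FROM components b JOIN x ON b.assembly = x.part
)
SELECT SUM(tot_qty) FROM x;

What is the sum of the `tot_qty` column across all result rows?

161

Base: (Seal, tot_qty=1).
Iteration 1: components of {Seal} -> Motor = 1*3 = 3, Washer = 1*4 = 4.
Iteration 2: components of {Motor,Washer} -> Housing = 3*3 = 9.
Iteration 3: components of {Housing} -> Cover = 9*1 = 9, Plate = 9*5 = 45.
Iteration 4: components of {Cover,Plate} -> Arm = 9*4 = 36, Bearing = 9*2 = 18.
Iteration 5: components of {Arm,Bearing} -> Panel = 18*2 = 36.
Iteration 6: no further components; recursion stops.
SUM(tot_qty) = 1 + 3 + 4 + 9 + 9 + 45 + 36 + 18 + 36 = 161.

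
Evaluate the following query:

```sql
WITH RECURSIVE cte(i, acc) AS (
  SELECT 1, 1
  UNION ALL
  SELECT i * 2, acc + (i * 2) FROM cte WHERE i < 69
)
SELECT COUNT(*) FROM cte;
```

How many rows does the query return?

8

Base: i=1, acc=1.
Iteration 1: 1 < 69 holds -> i = 1 * 2 = 2, acc = 1 + 2 = 3.
Iteration 2: 2 < 69 holds -> i = 2 * 2 = 4, acc = 3 + 4 = 7.
Iteration 3: 4 < 69 holds -> i = 4 * 2 = 8, acc = 7 + 8 = 15.
Iteration 4: 8 < 69 holds -> i = 8 * 2 = 16, acc = 15 + 16 = 31.
Iteration 5: 16 < 69 holds -> i = 16 * 2 = 32, acc = 31 + 32 = 63.
Iteration 6: 32 < 69 holds -> i = 32 * 2 = 64, acc = 63 + 64 = 127.
Iteration 7: 64 < 69 holds -> i = 64 * 2 = 128, acc = 127 + 128 = 255.
Iteration 8: 128 < 69 fails; recursion stops.
Total rows emitted: 8.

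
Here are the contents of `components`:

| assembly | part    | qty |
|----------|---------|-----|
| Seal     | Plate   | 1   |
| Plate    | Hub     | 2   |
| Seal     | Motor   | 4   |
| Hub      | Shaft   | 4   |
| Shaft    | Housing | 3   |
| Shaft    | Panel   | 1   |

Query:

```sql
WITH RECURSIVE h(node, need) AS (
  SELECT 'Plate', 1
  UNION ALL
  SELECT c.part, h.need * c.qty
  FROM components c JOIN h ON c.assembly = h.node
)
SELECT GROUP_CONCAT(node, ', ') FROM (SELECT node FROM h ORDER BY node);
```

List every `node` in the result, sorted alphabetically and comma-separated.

Base: (Plate, need=1).
Iteration 1: components of {Plate} -> Hub = 1*2 = 2.
Iteration 2: components of {Hub} -> Shaft = 2*4 = 8.
Iteration 3: components of {Shaft} -> Housing = 8*3 = 24, Panel = 8*1 = 8.
Iteration 4: no further components; recursion stops.

Housing, Hub, Panel, Plate, Shaft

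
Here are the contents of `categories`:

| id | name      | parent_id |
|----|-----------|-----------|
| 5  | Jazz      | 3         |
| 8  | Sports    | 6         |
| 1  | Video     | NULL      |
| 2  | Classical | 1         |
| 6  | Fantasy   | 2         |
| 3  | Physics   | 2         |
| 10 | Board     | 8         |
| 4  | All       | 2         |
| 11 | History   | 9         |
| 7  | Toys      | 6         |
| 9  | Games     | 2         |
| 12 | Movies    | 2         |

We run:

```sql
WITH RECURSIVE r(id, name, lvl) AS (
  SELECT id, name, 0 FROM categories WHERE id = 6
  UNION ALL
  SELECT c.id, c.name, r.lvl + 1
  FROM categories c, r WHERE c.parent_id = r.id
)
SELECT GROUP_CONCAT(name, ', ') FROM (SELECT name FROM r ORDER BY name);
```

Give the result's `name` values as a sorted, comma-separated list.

Board, Fantasy, Sports, Toys

Base: id=6 (Fantasy) at lvl 0.
Iteration 1: rows with parent_id in {6} -> Toys (id 7, lvl 1), Sports (id 8, lvl 1).
Iteration 2: rows with parent_id in {7,8} -> Board (id 10, lvl 2).
Iteration 3: no rows with parent_id in {10}; recursion stops.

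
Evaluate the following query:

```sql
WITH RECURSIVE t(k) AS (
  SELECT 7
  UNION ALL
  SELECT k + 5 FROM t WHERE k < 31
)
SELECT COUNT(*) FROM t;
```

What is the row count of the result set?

6

Base: k=7.
Iteration 1: 7 < 31 holds -> k = 7 + 5 = 12.
Iteration 2: 12 < 31 holds -> k = 12 + 5 = 17.
Iteration 3: 17 < 31 holds -> k = 17 + 5 = 22.
Iteration 4: 22 < 31 holds -> k = 22 + 5 = 27.
Iteration 5: 27 < 31 holds -> k = 27 + 5 = 32.
Iteration 6: 32 < 31 fails; recursion stops.
Total rows emitted: 6.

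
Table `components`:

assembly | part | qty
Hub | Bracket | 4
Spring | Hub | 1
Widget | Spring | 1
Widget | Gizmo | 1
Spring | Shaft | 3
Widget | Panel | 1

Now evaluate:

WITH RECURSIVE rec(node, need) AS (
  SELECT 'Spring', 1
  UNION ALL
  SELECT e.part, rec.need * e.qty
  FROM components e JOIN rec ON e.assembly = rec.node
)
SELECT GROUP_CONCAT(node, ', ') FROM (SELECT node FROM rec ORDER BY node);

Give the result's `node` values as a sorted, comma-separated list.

Base: (Spring, need=1).
Iteration 1: components of {Spring} -> Hub = 1*1 = 1, Shaft = 1*3 = 3.
Iteration 2: components of {Hub,Shaft} -> Bracket = 1*4 = 4.
Iteration 3: no further components; recursion stops.

Bracket, Hub, Shaft, Spring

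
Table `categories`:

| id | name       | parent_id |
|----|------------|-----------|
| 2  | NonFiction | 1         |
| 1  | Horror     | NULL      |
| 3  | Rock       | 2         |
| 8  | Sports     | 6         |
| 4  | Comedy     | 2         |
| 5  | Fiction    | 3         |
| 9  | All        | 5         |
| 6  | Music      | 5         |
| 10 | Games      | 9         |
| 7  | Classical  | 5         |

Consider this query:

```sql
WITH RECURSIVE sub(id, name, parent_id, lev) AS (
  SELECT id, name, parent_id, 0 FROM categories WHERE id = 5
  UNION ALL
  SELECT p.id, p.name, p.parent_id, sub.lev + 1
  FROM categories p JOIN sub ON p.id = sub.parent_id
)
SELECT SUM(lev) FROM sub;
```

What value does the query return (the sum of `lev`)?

Base: id=5 (Fiction), parent_id=3, lev 0.
Iteration 1: join on id=3 -> Rock (id 3, parent_id=2, lev 1).
Iteration 2: join on id=2 -> NonFiction (id 2, parent_id=1, lev 2).
Iteration 3: join on id=1 -> Horror (id 1, parent_id=NULL, lev 3).
Iteration 4: parent_id is NULL; no match; recursion stops.
SUM(lev) = 0 + 1 + 2 + 3 = 6.

6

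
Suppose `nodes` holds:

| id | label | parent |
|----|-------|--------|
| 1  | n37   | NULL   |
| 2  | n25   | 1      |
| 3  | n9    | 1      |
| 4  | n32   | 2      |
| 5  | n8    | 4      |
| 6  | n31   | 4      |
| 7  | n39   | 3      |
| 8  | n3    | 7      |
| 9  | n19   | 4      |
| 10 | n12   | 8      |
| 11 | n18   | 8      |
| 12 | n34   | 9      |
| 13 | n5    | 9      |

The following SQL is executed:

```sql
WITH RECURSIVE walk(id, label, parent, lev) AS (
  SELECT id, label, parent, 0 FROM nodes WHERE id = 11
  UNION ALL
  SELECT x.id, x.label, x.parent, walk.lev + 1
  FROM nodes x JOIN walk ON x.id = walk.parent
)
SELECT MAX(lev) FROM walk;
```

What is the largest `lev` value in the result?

4

Base: id=11 (n18), parent=8, lev 0.
Iteration 1: join on id=8 -> n3 (id 8, parent=7, lev 1).
Iteration 2: join on id=7 -> n39 (id 7, parent=3, lev 2).
Iteration 3: join on id=3 -> n9 (id 3, parent=1, lev 3).
Iteration 4: join on id=1 -> n37 (id 1, parent=NULL, lev 4).
Iteration 5: parent is NULL; no match; recursion stops.
lev values: 0, 1, 2, 3, 4; the maximum is 4.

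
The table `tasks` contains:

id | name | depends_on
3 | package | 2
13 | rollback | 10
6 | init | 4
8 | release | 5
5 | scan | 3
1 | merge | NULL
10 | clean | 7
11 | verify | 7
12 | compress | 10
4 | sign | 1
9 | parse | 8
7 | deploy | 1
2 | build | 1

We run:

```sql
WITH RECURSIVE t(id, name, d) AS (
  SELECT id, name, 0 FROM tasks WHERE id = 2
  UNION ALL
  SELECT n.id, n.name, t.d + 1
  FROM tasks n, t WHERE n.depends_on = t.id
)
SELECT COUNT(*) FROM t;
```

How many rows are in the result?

Base: id=2 (build) at d 0.
Iteration 1: rows with depends_on in {2} -> package (id 3, d 1).
Iteration 2: rows with depends_on in {3} -> scan (id 5, d 2).
Iteration 3: rows with depends_on in {5} -> release (id 8, d 3).
Iteration 4: rows with depends_on in {8} -> parse (id 9, d 4).
Iteration 5: no rows with depends_on in {9}; recursion stops.
Total rows emitted: 5.

5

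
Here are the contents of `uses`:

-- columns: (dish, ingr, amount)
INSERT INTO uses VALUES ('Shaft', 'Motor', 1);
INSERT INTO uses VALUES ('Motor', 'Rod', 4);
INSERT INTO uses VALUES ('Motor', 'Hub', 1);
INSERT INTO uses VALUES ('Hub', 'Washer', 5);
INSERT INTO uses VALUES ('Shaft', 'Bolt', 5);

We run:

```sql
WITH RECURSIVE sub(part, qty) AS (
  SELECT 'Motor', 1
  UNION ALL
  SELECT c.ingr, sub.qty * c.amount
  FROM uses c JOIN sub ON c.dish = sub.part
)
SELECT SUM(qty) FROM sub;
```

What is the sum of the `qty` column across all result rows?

11

Base: (Motor, qty=1).
Iteration 1: components of {Motor} -> Hub = 1*1 = 1, Rod = 1*4 = 4.
Iteration 2: components of {Hub,Rod} -> Washer = 1*5 = 5.
Iteration 3: no further components; recursion stops.
SUM(qty) = 1 + 4 + 1 + 5 = 11.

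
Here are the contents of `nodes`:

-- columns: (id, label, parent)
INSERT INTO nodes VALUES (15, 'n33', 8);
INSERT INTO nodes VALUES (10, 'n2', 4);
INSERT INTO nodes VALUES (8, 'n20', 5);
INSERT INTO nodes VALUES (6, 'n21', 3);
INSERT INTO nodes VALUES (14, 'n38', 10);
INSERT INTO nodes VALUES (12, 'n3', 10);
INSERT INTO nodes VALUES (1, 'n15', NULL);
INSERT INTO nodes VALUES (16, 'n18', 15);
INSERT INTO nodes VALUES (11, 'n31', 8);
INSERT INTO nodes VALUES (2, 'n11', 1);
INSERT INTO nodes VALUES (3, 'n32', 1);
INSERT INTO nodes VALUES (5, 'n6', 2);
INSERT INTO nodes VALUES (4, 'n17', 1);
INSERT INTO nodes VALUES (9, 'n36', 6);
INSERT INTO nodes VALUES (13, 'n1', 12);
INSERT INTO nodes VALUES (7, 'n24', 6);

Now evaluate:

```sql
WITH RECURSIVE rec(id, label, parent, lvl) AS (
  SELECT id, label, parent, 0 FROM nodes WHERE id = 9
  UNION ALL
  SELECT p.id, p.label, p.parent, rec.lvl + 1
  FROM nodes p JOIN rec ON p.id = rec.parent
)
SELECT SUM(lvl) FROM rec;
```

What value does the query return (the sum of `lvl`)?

6

Base: id=9 (n36), parent=6, lvl 0.
Iteration 1: join on id=6 -> n21 (id 6, parent=3, lvl 1).
Iteration 2: join on id=3 -> n32 (id 3, parent=1, lvl 2).
Iteration 3: join on id=1 -> n15 (id 1, parent=NULL, lvl 3).
Iteration 4: parent is NULL; no match; recursion stops.
SUM(lvl) = 0 + 1 + 2 + 3 = 6.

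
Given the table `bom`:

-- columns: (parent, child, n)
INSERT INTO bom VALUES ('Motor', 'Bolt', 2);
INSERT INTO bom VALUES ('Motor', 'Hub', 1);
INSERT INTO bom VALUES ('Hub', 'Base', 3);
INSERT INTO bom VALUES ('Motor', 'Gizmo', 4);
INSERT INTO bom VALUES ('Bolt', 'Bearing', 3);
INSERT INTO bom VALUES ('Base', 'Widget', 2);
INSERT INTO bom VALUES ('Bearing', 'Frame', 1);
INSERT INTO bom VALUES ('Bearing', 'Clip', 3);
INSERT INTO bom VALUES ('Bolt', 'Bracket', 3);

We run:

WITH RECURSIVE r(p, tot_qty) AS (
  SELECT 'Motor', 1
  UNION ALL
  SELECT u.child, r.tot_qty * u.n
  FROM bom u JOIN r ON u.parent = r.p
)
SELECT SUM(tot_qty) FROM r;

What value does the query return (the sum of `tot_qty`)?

53

Base: (Motor, tot_qty=1).
Iteration 1: components of {Motor} -> Bolt = 1*2 = 2, Gizmo = 1*4 = 4, Hub = 1*1 = 1.
Iteration 2: components of {Bolt,Gizmo,Hub} -> Base = 1*3 = 3, Bearing = 2*3 = 6, Bracket = 2*3 = 6.
Iteration 3: components of {Base,Bearing,Bracket} -> Clip = 6*3 = 18, Frame = 6*1 = 6, Widget = 3*2 = 6.
Iteration 4: no further components; recursion stops.
SUM(tot_qty) = 1 + 2 + 1 + 4 + 6 + 6 + 3 + 6 + 18 + 6 = 53.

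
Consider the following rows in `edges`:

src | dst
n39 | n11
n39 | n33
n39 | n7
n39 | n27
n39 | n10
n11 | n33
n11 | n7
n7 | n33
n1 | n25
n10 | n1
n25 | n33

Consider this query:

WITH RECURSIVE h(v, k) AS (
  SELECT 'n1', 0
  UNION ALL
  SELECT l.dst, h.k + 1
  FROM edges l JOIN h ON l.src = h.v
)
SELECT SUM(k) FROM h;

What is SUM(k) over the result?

3

Base: (n1, k=0).
Iteration 1: edges from {n1} -> (n25, k=1).
Iteration 2: edges from {n25} -> (n33, k=2).
Iteration 3: no outgoing edges from {n33}; recursion stops.
SUM(k) = 0 + 1 + 2 = 3.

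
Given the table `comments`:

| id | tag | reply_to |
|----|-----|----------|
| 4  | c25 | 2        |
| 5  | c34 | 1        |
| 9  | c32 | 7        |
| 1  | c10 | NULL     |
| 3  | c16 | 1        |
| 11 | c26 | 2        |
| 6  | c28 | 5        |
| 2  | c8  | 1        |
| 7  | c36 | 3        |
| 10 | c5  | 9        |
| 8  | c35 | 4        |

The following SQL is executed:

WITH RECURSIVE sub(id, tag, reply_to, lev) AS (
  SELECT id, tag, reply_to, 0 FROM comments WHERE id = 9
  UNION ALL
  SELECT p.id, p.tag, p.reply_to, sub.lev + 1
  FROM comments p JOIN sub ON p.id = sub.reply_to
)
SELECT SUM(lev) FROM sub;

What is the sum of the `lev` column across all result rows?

6

Base: id=9 (c32), reply_to=7, lev 0.
Iteration 1: join on id=7 -> c36 (id 7, reply_to=3, lev 1).
Iteration 2: join on id=3 -> c16 (id 3, reply_to=1, lev 2).
Iteration 3: join on id=1 -> c10 (id 1, reply_to=NULL, lev 3).
Iteration 4: reply_to is NULL; no match; recursion stops.
SUM(lev) = 0 + 1 + 2 + 3 = 6.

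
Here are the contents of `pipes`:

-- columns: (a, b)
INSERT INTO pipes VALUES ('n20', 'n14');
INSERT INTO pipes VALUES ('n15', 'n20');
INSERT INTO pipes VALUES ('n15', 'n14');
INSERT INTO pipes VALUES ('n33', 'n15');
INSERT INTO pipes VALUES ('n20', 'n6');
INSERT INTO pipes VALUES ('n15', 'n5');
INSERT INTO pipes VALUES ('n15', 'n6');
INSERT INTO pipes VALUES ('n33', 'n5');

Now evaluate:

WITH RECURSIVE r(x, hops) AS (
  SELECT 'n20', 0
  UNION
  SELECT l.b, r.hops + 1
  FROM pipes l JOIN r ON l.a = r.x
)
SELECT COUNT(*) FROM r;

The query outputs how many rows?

3

Base: (n20, hops=0).
Iteration 1: edges from {n20} -> (n14, hops=1), (n6, hops=1).
Iteration 2: no outgoing edges from {n14,n6}; recursion stops.
Total rows emitted: 3.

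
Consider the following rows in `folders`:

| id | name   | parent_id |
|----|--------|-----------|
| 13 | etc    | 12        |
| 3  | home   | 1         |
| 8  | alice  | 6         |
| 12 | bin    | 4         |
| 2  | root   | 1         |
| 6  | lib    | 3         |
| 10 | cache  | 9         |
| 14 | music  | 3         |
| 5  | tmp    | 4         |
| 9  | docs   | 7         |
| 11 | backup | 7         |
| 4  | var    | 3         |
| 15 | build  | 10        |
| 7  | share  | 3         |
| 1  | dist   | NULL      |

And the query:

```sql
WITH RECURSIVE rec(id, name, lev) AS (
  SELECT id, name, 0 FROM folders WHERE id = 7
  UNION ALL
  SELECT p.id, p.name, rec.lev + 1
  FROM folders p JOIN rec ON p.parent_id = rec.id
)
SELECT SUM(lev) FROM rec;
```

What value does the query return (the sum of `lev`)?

7

Base: id=7 (share) at lev 0.
Iteration 1: rows with parent_id in {7} -> docs (id 9, lev 1), backup (id 11, lev 1).
Iteration 2: rows with parent_id in {9,11} -> cache (id 10, lev 2).
Iteration 3: rows with parent_id in {10} -> build (id 15, lev 3).
Iteration 4: no rows with parent_id in {15}; recursion stops.
SUM(lev) = 0 + 1 + 1 + 2 + 3 = 7.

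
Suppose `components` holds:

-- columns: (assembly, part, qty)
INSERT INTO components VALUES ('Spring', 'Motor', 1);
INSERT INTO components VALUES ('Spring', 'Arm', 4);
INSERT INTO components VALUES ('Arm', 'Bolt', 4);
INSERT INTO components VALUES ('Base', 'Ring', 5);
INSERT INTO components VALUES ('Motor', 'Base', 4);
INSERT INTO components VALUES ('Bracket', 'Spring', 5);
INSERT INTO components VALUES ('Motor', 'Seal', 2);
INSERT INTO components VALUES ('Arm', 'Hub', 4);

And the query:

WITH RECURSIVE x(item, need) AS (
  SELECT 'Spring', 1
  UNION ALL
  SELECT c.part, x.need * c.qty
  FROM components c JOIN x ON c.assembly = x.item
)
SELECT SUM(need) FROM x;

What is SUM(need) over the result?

64

Base: (Spring, need=1).
Iteration 1: components of {Spring} -> Arm = 1*4 = 4, Motor = 1*1 = 1.
Iteration 2: components of {Arm,Motor} -> Base = 1*4 = 4, Bolt = 4*4 = 16, Hub = 4*4 = 16, Seal = 1*2 = 2.
Iteration 3: components of {Base,Bolt,Hub,Seal} -> Ring = 4*5 = 20.
Iteration 4: no further components; recursion stops.
SUM(need) = 1 + 1 + 4 + 4 + 2 + 16 + 16 + 20 = 64.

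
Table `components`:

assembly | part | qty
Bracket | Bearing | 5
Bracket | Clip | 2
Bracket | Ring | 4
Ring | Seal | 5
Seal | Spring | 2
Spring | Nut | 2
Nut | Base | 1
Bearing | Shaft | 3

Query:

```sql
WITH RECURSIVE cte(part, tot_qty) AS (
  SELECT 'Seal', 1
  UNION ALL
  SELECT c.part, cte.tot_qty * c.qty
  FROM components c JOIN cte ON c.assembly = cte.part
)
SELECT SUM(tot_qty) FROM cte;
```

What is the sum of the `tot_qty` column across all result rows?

11

Base: (Seal, tot_qty=1).
Iteration 1: components of {Seal} -> Spring = 1*2 = 2.
Iteration 2: components of {Spring} -> Nut = 2*2 = 4.
Iteration 3: components of {Nut} -> Base = 4*1 = 4.
Iteration 4: no further components; recursion stops.
SUM(tot_qty) = 1 + 2 + 4 + 4 = 11.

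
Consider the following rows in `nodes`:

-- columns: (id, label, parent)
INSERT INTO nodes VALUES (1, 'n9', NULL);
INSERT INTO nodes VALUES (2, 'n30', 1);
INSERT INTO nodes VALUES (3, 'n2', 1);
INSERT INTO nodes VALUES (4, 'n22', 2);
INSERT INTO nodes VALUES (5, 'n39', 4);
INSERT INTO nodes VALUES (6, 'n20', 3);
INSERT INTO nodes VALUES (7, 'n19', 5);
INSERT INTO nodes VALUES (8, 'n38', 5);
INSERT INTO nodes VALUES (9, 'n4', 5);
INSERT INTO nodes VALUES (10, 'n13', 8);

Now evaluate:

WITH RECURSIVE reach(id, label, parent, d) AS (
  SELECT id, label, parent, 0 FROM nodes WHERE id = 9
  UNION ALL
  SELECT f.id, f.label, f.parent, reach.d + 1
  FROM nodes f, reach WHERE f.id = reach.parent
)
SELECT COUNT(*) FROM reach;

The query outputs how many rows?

5

Base: id=9 (n4), parent=5, d 0.
Iteration 1: join on id=5 -> n39 (id 5, parent=4, d 1).
Iteration 2: join on id=4 -> n22 (id 4, parent=2, d 2).
Iteration 3: join on id=2 -> n30 (id 2, parent=1, d 3).
Iteration 4: join on id=1 -> n9 (id 1, parent=NULL, d 4).
Iteration 5: parent is NULL; no match; recursion stops.
Total rows emitted: 5.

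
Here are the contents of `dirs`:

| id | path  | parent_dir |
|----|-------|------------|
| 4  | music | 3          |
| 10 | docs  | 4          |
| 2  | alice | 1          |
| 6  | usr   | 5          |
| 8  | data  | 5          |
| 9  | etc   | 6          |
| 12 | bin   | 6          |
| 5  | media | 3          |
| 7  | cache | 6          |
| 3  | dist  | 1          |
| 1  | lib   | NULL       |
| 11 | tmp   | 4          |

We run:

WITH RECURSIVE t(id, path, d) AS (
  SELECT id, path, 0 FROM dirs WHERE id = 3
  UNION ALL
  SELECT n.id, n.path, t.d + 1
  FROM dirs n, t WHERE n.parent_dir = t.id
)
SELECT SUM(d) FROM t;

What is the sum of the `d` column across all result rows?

Base: id=3 (dist) at d 0.
Iteration 1: rows with parent_dir in {3} -> music (id 4, d 1), media (id 5, d 1).
Iteration 2: rows with parent_dir in {4,5} -> usr (id 6, d 2), data (id 8, d 2), docs (id 10, d 2), tmp (id 11, d 2).
Iteration 3: rows with parent_dir in {6,8,10,11} -> cache (id 7, d 3), etc (id 9, d 3), bin (id 12, d 3).
Iteration 4: no rows with parent_dir in {7,9,12}; recursion stops.
SUM(d) = 0 + 1 + 1 + 2 + 2 + 2 + 2 + 3 + 3 + 3 = 19.

19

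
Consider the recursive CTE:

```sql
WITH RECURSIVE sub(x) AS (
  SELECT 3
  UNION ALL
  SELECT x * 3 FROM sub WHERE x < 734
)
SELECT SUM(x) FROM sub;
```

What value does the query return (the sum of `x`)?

Base: x=3.
Iteration 1: 3 < 734 holds -> x = 3 * 3 = 9.
Iteration 2: 9 < 734 holds -> x = 9 * 3 = 27.
Iteration 3: 27 < 734 holds -> x = 27 * 3 = 81.
Iteration 4: 81 < 734 holds -> x = 81 * 3 = 243.
Iteration 5: 243 < 734 holds -> x = 243 * 3 = 729.
Iteration 6: 729 < 734 holds -> x = 729 * 3 = 2187.
Iteration 7: 2187 < 734 fails; recursion stops.
SUM(x) = 3 + 9 + 27 + 81 + 243 + 729 + 2187 = 3279.

3279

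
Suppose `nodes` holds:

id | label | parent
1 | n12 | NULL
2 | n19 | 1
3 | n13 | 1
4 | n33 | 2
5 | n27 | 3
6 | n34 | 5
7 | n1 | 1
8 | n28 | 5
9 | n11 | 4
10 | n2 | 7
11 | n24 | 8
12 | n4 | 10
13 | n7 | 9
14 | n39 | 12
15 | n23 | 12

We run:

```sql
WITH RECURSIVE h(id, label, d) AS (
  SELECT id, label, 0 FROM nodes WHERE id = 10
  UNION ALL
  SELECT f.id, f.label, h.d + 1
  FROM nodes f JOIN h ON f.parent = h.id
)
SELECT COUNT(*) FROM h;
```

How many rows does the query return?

4

Base: id=10 (n2) at d 0.
Iteration 1: rows with parent in {10} -> n4 (id 12, d 1).
Iteration 2: rows with parent in {12} -> n39 (id 14, d 2), n23 (id 15, d 2).
Iteration 3: no rows with parent in {14,15}; recursion stops.
Total rows emitted: 4.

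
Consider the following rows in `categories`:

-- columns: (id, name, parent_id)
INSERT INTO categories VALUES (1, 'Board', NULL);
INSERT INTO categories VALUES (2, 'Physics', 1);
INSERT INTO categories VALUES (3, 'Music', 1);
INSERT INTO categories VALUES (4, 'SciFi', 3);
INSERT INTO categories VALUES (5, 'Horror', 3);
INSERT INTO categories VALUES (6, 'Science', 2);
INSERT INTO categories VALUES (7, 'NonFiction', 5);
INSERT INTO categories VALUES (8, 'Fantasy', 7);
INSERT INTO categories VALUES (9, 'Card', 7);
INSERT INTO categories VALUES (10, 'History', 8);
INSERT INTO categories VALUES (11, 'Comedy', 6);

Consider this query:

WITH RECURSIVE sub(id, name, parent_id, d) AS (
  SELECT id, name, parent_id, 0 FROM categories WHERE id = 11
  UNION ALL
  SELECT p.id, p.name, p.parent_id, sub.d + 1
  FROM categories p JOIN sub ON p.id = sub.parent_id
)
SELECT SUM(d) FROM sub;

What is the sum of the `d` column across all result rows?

6

Base: id=11 (Comedy), parent_id=6, d 0.
Iteration 1: join on id=6 -> Science (id 6, parent_id=2, d 1).
Iteration 2: join on id=2 -> Physics (id 2, parent_id=1, d 2).
Iteration 3: join on id=1 -> Board (id 1, parent_id=NULL, d 3).
Iteration 4: parent_id is NULL; no match; recursion stops.
SUM(d) = 0 + 1 + 2 + 3 = 6.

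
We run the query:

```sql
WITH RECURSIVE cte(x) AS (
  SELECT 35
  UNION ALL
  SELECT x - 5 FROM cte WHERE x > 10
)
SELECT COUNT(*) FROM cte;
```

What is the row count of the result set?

6

Base: x=35.
Iteration 1: 35 > 10 holds -> x = 35 - 5 = 30.
Iteration 2: 30 > 10 holds -> x = 30 - 5 = 25.
Iteration 3: 25 > 10 holds -> x = 25 - 5 = 20.
Iteration 4: 20 > 10 holds -> x = 20 - 5 = 15.
Iteration 5: 15 > 10 holds -> x = 15 - 5 = 10.
Iteration 6: 10 > 10 fails; recursion stops.
Total rows emitted: 6.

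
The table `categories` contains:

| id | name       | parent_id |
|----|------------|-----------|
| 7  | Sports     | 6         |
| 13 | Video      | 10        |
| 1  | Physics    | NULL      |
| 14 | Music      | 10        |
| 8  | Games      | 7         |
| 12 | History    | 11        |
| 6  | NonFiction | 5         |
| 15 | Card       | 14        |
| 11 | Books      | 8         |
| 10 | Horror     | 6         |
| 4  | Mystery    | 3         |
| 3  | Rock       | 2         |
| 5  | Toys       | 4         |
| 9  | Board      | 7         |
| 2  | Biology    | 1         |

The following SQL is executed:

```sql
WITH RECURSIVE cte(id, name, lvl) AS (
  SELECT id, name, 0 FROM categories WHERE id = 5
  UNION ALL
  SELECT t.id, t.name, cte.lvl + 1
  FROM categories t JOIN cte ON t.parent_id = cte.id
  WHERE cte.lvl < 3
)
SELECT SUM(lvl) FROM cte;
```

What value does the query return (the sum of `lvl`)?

Base: id=5 (Toys) at lvl 0.
Iteration 1: rows with parent_id in {5} -> NonFiction (id 6, lvl 1).
Iteration 2: rows with parent_id in {6} -> Sports (id 7, lvl 2), Horror (id 10, lvl 2).
Iteration 3: rows with parent_id in {7,10} -> Games (id 8, lvl 3), Board (id 9, lvl 3), Video (id 13, lvl 3), Music (id 14, lvl 3).
Iteration 4: lvl < 3 fails for all current rows; recursion stops.
SUM(lvl) = 0 + 1 + 2 + 2 + 3 + 3 + 3 + 3 = 17.

17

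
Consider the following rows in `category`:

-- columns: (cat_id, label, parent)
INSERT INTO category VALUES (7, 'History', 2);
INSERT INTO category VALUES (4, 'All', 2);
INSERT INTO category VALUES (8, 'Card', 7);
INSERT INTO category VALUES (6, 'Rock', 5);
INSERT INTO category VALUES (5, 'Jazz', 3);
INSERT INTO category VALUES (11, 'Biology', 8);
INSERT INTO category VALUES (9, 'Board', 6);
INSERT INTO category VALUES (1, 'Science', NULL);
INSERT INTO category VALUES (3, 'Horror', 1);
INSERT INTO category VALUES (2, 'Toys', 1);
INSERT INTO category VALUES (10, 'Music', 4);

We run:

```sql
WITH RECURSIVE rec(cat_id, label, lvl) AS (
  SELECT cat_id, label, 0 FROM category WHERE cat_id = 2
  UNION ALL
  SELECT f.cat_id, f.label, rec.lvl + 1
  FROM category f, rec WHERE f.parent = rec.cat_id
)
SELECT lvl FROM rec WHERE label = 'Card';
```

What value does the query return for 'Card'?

2

Base: cat_id=2 (Toys) at lvl 0.
Iteration 1: rows with parent in {2} -> All (id 4, lvl 1), History (id 7, lvl 1).
Iteration 2: rows with parent in {4,7} -> Card (id 8, lvl 2), Music (id 10, lvl 2).
Iteration 3: rows with parent in {8,10} -> Biology (id 11, lvl 3).
Iteration 4: no rows with parent in {11}; recursion stops.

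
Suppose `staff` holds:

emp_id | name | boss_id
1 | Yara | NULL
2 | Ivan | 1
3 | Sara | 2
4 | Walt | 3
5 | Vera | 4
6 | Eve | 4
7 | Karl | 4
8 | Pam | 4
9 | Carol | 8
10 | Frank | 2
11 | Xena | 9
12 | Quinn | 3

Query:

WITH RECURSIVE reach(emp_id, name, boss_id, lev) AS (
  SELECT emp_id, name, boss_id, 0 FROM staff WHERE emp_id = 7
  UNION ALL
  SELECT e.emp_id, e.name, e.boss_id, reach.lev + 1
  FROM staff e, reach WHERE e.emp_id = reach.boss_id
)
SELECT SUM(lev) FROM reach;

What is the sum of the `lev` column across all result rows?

10

Base: emp_id=7 (Karl), boss_id=4, lev 0.
Iteration 1: join on emp_id=4 -> Walt (id 4, boss_id=3, lev 1).
Iteration 2: join on emp_id=3 -> Sara (id 3, boss_id=2, lev 2).
Iteration 3: join on emp_id=2 -> Ivan (id 2, boss_id=1, lev 3).
Iteration 4: join on emp_id=1 -> Yara (id 1, boss_id=NULL, lev 4).
Iteration 5: boss_id is NULL; no match; recursion stops.
SUM(lev) = 0 + 1 + 2 + 3 + 4 = 10.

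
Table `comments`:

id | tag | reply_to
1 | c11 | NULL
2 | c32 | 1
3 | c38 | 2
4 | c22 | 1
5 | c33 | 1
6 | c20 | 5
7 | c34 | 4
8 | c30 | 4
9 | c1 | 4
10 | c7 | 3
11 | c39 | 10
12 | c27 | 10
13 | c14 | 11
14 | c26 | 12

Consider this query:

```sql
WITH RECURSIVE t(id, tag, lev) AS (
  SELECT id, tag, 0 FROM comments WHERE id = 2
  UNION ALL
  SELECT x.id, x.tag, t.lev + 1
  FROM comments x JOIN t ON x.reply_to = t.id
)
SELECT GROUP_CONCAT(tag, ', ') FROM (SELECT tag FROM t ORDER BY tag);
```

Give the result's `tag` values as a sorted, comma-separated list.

c14, c26, c27, c32, c38, c39, c7

Base: id=2 (c32) at lev 0.
Iteration 1: rows with reply_to in {2} -> c38 (id 3, lev 1).
Iteration 2: rows with reply_to in {3} -> c7 (id 10, lev 2).
Iteration 3: rows with reply_to in {10} -> c39 (id 11, lev 3), c27 (id 12, lev 3).
Iteration 4: rows with reply_to in {11,12} -> c14 (id 13, lev 4), c26 (id 14, lev 4).
Iteration 5: no rows with reply_to in {13,14}; recursion stops.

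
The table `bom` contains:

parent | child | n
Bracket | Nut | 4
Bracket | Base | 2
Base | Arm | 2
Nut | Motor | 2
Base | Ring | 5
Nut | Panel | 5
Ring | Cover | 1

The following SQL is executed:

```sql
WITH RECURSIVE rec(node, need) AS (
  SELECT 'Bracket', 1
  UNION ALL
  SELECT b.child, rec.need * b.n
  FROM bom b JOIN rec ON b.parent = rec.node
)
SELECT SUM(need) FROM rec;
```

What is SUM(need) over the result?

59

Base: (Bracket, need=1).
Iteration 1: components of {Bracket} -> Base = 1*2 = 2, Nut = 1*4 = 4.
Iteration 2: components of {Base,Nut} -> Arm = 2*2 = 4, Motor = 4*2 = 8, Panel = 4*5 = 20, Ring = 2*5 = 10.
Iteration 3: components of {Arm,Motor,Panel,Ring} -> Cover = 10*1 = 10.
Iteration 4: no further components; recursion stops.
SUM(need) = 1 + 4 + 2 + 8 + 20 + 4 + 10 + 10 = 59.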